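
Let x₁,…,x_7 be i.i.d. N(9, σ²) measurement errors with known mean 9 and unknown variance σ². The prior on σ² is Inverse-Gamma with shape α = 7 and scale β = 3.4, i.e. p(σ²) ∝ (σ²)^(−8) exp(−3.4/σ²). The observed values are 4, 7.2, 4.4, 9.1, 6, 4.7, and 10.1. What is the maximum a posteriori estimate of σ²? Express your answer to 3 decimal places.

Sum of squared deviations about the known mean: SS = (4−9)² + (7.2−9)² + (4.4−9)² + (9.1−9)² + (6−9)² + (4.7−9)² + (10.1−9)² = 78.11.
The Normal likelihood contributes (σ²)^(−n/2) exp(−SS/(2σ²)), so the posterior is Inverse-Gamma(α + n/2, β + SS/2) = Inverse-Gamma(10.5, 42.455).
The mode of Inverse-Gamma(a, b) is b/(a+1) = 42.455/11.5 ≈ 3.692.

σ̂²_MAP = 3.692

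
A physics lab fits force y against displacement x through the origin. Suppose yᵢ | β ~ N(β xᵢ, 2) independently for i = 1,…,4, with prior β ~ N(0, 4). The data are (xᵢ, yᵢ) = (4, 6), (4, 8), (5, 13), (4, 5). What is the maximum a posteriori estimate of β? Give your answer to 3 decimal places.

β̂_MAP = 1.918

log p(β | y) = −Σ(yᵢ − βxᵢ)²/(2·2) − β²/(2·4) + const.
Setting the derivative to zero: Σxᵢ(yᵢ − βxᵢ)/2 − β/4 = 0, so β = Σxᵢyᵢ / (Σxᵢ² + σ²/τ²).
Σxᵢyᵢ = 4·6 + 4·8 + 5·13 + 4·5 = 141; Σxᵢ² = 73; σ²/τ² = 0.5.
β̂_MAP = 141 / (73 + 0.5) = 141/73.5 ≈ 1.918.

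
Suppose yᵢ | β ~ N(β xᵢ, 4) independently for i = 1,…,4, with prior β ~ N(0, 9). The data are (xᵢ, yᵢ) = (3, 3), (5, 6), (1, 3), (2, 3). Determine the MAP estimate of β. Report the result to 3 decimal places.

log p(β | y) = −Σ(yᵢ − βxᵢ)²/(2·4) − β²/(2·9) + const.
Setting the derivative to zero: Σxᵢ(yᵢ − βxᵢ)/4 − β/9 = 0, so β = Σxᵢyᵢ / (Σxᵢ² + σ²/τ²).
Σxᵢyᵢ = 3·3 + 5·6 + 1·3 + 2·3 = 48; Σxᵢ² = 39; σ²/τ² = 4/9.
β̂_MAP = 48 / (39 + 4/9) = 48/(355/9) = 432/355 ≈ 1.217.

β̂_MAP = 1.217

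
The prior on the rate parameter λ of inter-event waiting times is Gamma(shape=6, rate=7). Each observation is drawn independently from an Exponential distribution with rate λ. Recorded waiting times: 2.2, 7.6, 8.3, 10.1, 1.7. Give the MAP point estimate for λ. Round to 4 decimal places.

The Exponential(rate=λ) likelihood is ∝ λ^n e^(−λΣtᵢ). Here n = 5 and Σtᵢ = 2.2 + 7.6 + 8.3 + 10.1 + 1.7 = 29.9.
Posterior ∝ λ^5e^(−7λ) · λ^5e^(−29.9λ) = λ^10e^(−36.9λ), i.e. Gamma(11, 36.9).
Mode = (a−1)/b = 10/36.9 ≈ 0.2710.

λ̂_MAP = 0.2710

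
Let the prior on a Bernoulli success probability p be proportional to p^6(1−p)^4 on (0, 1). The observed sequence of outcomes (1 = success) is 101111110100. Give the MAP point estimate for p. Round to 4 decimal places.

The prior density ∝ p^6(1−p)^4 is the kernel of Beta(7, 5).
Data: 8 successes in 12 trials (from the sequence). The binomial likelihood contributes p^8(1−p)^4, so the posterior is Beta(7+8, 5+4) = Beta(15, 9).
For Beta(a, b) with a, b > 1 the mode is (a−1)/(a+b−2) = 14/22 ≈ 0.6364.

p̂_MAP = 0.6364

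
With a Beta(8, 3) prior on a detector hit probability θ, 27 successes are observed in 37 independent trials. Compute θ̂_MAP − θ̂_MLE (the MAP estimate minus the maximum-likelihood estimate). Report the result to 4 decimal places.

MAP − MLE = 0.0094

Posterior is Beta(35, 13); MAP = (35−1)/(48−2) = 34/46 ≈ 0.73913.
MLE ignores the prior: θ̂_MLE = k/n = 27/37 ≈ 0.72973.
Difference = 34/46 − 27/37 = 8/851 ≈ 0.0094.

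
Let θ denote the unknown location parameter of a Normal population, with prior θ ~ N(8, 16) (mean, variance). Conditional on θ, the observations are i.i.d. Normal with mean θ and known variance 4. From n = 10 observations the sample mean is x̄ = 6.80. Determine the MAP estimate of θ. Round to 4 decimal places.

θ̂_MAP = 6.8293

n = 10, x̄ = 6.80.
For a Normal prior and Normal likelihood with known variance, the posterior is Normal; its mode equals its mean, the precision-weighted average.
Prior precision 1/σ₀² = 1/16 = 0.0625; data precision n/σ² = 10/4 = 2.5.
θ̂ = (0.0625·8 + 2.5·6.8) / (0.0625 + 2.5) = 17.5/2.5625 = 280/41 ≈ 6.8293.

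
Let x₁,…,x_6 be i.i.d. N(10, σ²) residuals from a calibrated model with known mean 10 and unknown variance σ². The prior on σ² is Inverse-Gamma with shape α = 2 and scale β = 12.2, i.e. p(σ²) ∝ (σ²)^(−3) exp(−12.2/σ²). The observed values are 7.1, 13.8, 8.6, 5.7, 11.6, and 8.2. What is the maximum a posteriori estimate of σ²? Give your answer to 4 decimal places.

Sum of squared deviations about the known mean: SS = (7.1−10)² + (13.8−10)² + (8.6−10)² + (5.7−10)² + (11.6−10)² + (8.2−10)² = 49.1.
The Normal likelihood contributes (σ²)^(−n/2) exp(−SS/(2σ²)), so the posterior is Inverse-Gamma(α + n/2, β + SS/2) = Inverse-Gamma(5, 36.75).
The mode of Inverse-Gamma(a, b) is b/(a+1) = 36.75/6 ≈ 6.1250.

σ̂²_MAP = 6.1250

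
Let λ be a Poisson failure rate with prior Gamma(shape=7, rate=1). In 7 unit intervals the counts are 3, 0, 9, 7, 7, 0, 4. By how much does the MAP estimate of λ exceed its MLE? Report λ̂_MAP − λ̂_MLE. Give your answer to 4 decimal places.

Σxᵢ = 30. Posterior is Gamma(37, 8); MAP = (37−1)/8 = 36/8 ≈ 4.50000.
MLE = x̄ = 30/7 ≈ 4.28571.
Difference = 36/8 − 30/7 = 3/14 ≈ 0.2143.

MAP − MLE = 0.2143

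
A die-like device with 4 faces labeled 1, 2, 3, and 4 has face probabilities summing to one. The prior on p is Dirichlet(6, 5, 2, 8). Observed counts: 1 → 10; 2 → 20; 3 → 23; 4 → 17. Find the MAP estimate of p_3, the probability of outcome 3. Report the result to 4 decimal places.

MAP estimate: 0.2759

The posterior is Dirichlet(αᵢ + nᵢ) = Dirichlet(16, 25, 25, 25).
For a Dirichlet(a₁,…,a_K) with all aᵢ > 1, the mode has j-th component (aⱼ − 1)/(Σaᵢ − K).
Here Σaᵢ = 91 and K = 4, so p_3 = (25 − 1)/(91 − 4) = 24/87 ≈ 0.2759.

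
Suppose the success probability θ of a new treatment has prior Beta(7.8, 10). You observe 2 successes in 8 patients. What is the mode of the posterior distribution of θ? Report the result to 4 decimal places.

θ̂_MAP = 0.3697

Prior: Beta(7.8, 10).
Data: 2 successes in 8 trials. The binomial likelihood contributes θ^2(1−θ)^6, so the posterior is Beta(7.8+2, 10+6) = Beta(9.8, 16).
For Beta(a, b) with a, b > 1 the mode is (a−1)/(a+b−2) = 8.8/23.8 ≈ 0.3697.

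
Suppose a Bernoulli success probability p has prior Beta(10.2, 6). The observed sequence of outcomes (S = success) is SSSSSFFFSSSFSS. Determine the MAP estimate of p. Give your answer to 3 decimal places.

p̂_MAP = 0.681

Prior: Beta(10.2, 6).
Data: 10 successes in 14 trials (from the sequence). The binomial likelihood contributes p^10(1−p)^4, so the posterior is Beta(10.2+10, 6+4) = Beta(20.2, 10).
For Beta(a, b) with a, b > 1 the mode is (a−1)/(a+b−2) = 19.2/28.2 ≈ 0.681.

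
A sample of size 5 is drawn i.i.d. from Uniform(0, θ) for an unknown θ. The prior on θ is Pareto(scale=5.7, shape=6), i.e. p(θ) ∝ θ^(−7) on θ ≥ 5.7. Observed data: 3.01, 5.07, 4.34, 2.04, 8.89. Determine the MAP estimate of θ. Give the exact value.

θ̂_MAP = 8.89

The Uniform(0, θ) likelihood is θ^(−n) for θ ≥ max(xᵢ), zero otherwise. Here max(xᵢ) = 8.89.
Posterior ∝ θ^(−7) · θ^(−5) = θ^(−12) on θ ≥ max(5.7, 8.89) = 8.89.
This density is strictly decreasing in θ, so the posterior mode lies at the lower boundary of the support.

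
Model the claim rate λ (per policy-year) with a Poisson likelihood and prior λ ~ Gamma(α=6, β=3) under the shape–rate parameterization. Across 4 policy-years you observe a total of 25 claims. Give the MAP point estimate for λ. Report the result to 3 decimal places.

Σxᵢ = 25, n = 4.
Posterior ∝ λ^5e^(−3λ) · λ^25e^(−4λ) = λ^30e^(−7λ), i.e. Gamma(shape=31, rate=7).
The mode of a Gamma(a, b) with a ≥ 1 (shape–rate) is (a−1)/b = 30/7 ≈ 4.286.

λ̂_MAP = 4.286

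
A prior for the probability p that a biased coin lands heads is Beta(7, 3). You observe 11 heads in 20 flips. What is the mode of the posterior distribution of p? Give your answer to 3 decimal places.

Prior: Beta(7, 3).
Data: 11 successes in 20 trials. The binomial likelihood contributes p^11(1−p)^9, so the posterior is Beta(7+11, 3+9) = Beta(18, 12).
For Beta(a, b) with a, b > 1 the mode is (a−1)/(a+b−2) = 17/28 ≈ 0.607.

p̂_MAP = 0.607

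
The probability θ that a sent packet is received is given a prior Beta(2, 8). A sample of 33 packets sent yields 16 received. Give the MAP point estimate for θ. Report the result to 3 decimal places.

Prior: Beta(2, 8).
Data: 16 successes in 33 trials. The binomial likelihood contributes θ^16(1−θ)^17, so the posterior is Beta(2+16, 8+17) = Beta(18, 25).
For Beta(a, b) with a, b > 1 the mode is (a−1)/(a+b−2) = 17/41 ≈ 0.415.

θ̂_MAP = 0.415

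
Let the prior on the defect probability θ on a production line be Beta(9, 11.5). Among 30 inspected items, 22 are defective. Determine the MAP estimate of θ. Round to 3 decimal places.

Prior: Beta(9, 11.5).
Data: 22 successes in 30 trials. The binomial likelihood contributes θ^22(1−θ)^8, so the posterior is Beta(9+22, 11.5+8) = Beta(31, 19.5).
For Beta(a, b) with a, b > 1 the mode is (a−1)/(a+b−2) = 30/48.5 ≈ 0.619.

θ̂_MAP = 0.619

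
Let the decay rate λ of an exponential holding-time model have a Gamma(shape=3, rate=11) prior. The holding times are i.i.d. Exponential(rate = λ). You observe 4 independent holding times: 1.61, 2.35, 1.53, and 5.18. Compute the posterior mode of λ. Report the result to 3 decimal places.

λ̂_MAP = 0.277

The Exponential(rate=λ) likelihood is ∝ λ^n e^(−λΣtᵢ). Here n = 4 and Σtᵢ = 1.61 + 2.35 + 1.53 + 5.18 = 10.67.
Posterior ∝ λ^2e^(−11λ) · λ^4e^(−10.67λ) = λ^6e^(−21.67λ), i.e. Gamma(7, 21.67).
Mode = (a−1)/b = 6/21.67 ≈ 0.277.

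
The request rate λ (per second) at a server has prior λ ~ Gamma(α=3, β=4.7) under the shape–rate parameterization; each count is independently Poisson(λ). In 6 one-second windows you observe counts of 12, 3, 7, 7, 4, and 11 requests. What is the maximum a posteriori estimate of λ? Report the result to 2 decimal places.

λ̂_MAP = 4.30

Σxᵢ = 12+3+7+7+4+11 = 44, with n = 6.
Posterior ∝ λ^2e^(−4.7λ) · λ^44e^(−6λ) = λ^46e^(−10.7λ), i.e. Gamma(shape=47, rate=10.7).
The mode of a Gamma(a, b) with a ≥ 1 (shape–rate) is (a−1)/b = 46/10.7 ≈ 4.30.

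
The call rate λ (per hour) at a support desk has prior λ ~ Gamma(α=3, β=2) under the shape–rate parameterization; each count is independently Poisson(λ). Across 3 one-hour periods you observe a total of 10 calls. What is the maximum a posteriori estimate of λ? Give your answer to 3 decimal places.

Σxᵢ = 10, n = 3.
Posterior ∝ λ^2e^(−2λ) · λ^10e^(−3λ) = λ^12e^(−5λ), i.e. Gamma(shape=13, rate=5).
The mode of a Gamma(a, b) with a ≥ 1 (shape–rate) is (a−1)/b = 12/5 ≈ 2.400.

λ̂_MAP = 2.400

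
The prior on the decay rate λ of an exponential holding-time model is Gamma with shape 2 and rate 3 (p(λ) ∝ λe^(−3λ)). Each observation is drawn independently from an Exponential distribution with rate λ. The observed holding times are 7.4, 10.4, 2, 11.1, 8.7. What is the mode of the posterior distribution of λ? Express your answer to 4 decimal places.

λ̂_MAP = 0.1408

The Exponential(rate=λ) likelihood is ∝ λ^n e^(−λΣtᵢ). Here n = 5 and Σtᵢ = 7.4 + 10.4 + 2 + 11.1 + 8.7 = 39.6.
Posterior ∝ λe^(−3λ) · λ^5e^(−39.6λ) = λ^6e^(−42.6λ), i.e. Gamma(7, 42.6).
Mode = (a−1)/b = 6/42.6 ≈ 0.1408.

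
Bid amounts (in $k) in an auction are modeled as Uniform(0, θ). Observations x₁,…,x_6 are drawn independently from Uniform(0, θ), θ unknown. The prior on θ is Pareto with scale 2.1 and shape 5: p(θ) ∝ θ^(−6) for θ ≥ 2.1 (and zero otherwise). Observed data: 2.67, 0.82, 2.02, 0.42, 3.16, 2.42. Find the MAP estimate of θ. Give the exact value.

The Uniform(0, θ) likelihood is θ^(−n) for θ ≥ max(xᵢ), zero otherwise. Here max(xᵢ) = 3.16.
Posterior ∝ θ^(−6) · θ^(−6) = θ^(−12) on θ ≥ max(2.1, 3.16) = 3.16.
This density is strictly decreasing in θ, so the posterior mode lies at the lower boundary of the support.

θ̂_MAP = 3.16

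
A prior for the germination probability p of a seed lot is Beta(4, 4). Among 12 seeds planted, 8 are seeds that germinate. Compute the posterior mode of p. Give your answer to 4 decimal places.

Prior: Beta(4, 4).
Data: 8 successes in 12 trials. The binomial likelihood contributes p^8(1−p)^4, so the posterior is Beta(4+8, 4+4) = Beta(12, 8).
For Beta(a, b) with a, b > 1 the mode is (a−1)/(a+b−2) = 11/18 ≈ 0.6111.

p̂_MAP = 0.6111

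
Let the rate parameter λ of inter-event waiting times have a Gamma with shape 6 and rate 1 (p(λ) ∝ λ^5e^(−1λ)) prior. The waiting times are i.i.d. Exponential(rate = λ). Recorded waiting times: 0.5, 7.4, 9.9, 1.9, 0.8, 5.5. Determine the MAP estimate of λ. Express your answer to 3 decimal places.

λ̂_MAP = 0.407

The Exponential(rate=λ) likelihood is ∝ λ^n e^(−λΣtᵢ). Here n = 6 and Σtᵢ = 0.5 + 7.4 + 9.9 + 1.9 + 0.8 + 5.5 = 26.
Posterior ∝ λ^5e^(−1λ) · λ^6e^(−26λ) = λ^11e^(−27λ), i.e. Gamma(12, 27).
Mode = (a−1)/b = 11/27 ≈ 0.407.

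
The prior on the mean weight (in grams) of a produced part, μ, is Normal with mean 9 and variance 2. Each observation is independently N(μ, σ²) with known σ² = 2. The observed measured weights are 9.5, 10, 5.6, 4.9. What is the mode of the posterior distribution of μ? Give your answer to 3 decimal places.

μ̂_MAP = 7.800

n = 4; x̄ = (9.5 + 10 + 5.6 + 4.9)/4 = 30/4 = 7.5.
For a Normal prior and Normal likelihood with known variance, the posterior is Normal; its mode equals its mean, the precision-weighted average.
Prior precision 1/σ₀² = 1/2 = 0.5; data precision n/σ² = 4/2 = 2.
μ̂ = (0.5·9 + 2·7.5) / (0.5 + 2) = 19.5/2.5 = 7.800.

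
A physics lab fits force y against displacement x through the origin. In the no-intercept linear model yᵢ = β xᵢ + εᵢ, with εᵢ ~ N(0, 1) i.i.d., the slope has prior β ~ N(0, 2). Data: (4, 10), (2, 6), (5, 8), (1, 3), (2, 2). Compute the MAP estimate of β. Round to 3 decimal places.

β̂_MAP = 1.960

log p(β | y) = −Σ(yᵢ − βxᵢ)²/(2·1) − β²/(2·2) + const.
Setting the derivative to zero: Σxᵢ(yᵢ − βxᵢ)/1 − β/2 = 0, so β = Σxᵢyᵢ / (Σxᵢ² + σ²/τ²).
Σxᵢyᵢ = 4·10 + 2·6 + 5·8 + 1·3 + 2·2 = 99; Σxᵢ² = 50; σ²/τ² = 0.5.
β̂_MAP = 99 / (50 + 0.5) = 99/50.5 ≈ 1.960.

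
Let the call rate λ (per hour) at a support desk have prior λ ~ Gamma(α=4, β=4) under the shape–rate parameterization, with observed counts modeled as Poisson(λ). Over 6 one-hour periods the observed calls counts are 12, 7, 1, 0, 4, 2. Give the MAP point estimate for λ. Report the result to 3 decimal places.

λ̂_MAP = 2.900

Σxᵢ = 12+7+1+0+4+2 = 26, with n = 6.
Posterior ∝ λ^3e^(−4λ) · λ^26e^(−6λ) = λ^29e^(−10λ), i.e. Gamma(shape=30, rate=10).
The mode of a Gamma(a, b) with a ≥ 1 (shape–rate) is (a−1)/b = 29/10 ≈ 2.900.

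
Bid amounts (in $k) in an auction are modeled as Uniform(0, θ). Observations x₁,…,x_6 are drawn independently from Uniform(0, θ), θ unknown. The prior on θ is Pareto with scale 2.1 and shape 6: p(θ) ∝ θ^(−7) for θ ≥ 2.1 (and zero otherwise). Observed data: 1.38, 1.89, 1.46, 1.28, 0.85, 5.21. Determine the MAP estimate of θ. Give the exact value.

The Uniform(0, θ) likelihood is θ^(−n) for θ ≥ max(xᵢ), zero otherwise. Here max(xᵢ) = 5.21.
Posterior ∝ θ^(−7) · θ^(−6) = θ^(−13) on θ ≥ max(2.1, 5.21) = 5.21.
This density is strictly decreasing in θ, so the posterior mode lies at the lower boundary of the support.

θ̂_MAP = 5.21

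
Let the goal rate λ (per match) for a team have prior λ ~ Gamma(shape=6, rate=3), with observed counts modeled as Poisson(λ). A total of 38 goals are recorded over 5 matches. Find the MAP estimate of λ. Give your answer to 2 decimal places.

λ̂_MAP = 5.38

Σxᵢ = 38, n = 5.
Posterior ∝ λ^5e^(−3λ) · λ^38e^(−5λ) = λ^43e^(−8λ), i.e. Gamma(shape=44, rate=8).
The mode of a Gamma(a, b) with a ≥ 1 (shape–rate) is (a−1)/b = 43/8 ≈ 5.38.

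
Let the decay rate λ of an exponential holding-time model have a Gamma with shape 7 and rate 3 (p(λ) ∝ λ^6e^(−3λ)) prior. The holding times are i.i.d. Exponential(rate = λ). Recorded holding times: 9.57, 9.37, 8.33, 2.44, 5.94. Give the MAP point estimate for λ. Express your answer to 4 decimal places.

The Exponential(rate=λ) likelihood is ∝ λ^n e^(−λΣtᵢ). Here n = 5 and Σtᵢ = 9.57 + 9.37 + 8.33 + 2.44 + 5.94 = 35.65.
Posterior ∝ λ^6e^(−3λ) · λ^5e^(−35.65λ) = λ^11e^(−38.65λ), i.e. Gamma(12, 38.65).
Mode = (a−1)/b = 11/38.65 ≈ 0.2846.

λ̂_MAP = 0.2846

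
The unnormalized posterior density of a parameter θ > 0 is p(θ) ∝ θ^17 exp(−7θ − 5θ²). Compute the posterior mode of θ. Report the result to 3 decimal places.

θ̂_MAP = 1.000

ℓ'(θ) = 17/θ − 7 − 10θ. Setting this to zero and multiplying by θ: 10θ² + 7θ − 17 = 0.
θ = (−7 + √(7² + 4·10·17)) / (2·10) = (−7 + √729) / 20 = (−7 + 27)/20 = 1.
ℓ''(θ) = −17/θ² − 10 < 0, confirming a maximum.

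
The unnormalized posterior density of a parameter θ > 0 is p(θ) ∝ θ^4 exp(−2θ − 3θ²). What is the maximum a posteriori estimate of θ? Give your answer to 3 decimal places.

ℓ'(θ) = 4/θ − 2 − 6θ. Setting this to zero and multiplying by θ: 6θ² + 2θ − 4 = 0.
θ = (−2 + √(2² + 4·6·4)) / (2·6) = (−2 + √100) / 12 = (−2 + 10)/12 = 2/3.
ℓ''(θ) = −4/θ² − 6 < 0, confirming a maximum.

θ̂_MAP = 0.667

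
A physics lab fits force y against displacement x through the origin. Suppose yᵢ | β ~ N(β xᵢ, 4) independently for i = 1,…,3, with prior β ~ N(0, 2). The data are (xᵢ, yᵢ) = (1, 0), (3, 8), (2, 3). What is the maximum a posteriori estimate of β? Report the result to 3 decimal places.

β̂_MAP = 1.875

log p(β | y) = −Σ(yᵢ − βxᵢ)²/(2·4) − β²/(2·2) + const.
Setting the derivative to zero: Σxᵢ(yᵢ − βxᵢ)/4 − β/2 = 0, so β = Σxᵢyᵢ / (Σxᵢ² + σ²/τ²).
Σxᵢyᵢ = 1·0 + 3·8 + 2·3 = 30; Σxᵢ² = 14; σ²/τ² = 2.
β̂_MAP = 30 / (14 + 2) = 30/16 ≈ 1.875.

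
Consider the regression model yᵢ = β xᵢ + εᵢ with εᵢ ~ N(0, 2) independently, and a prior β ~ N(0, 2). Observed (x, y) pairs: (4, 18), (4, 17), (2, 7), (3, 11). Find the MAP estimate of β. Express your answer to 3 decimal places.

β̂_MAP = 4.065

log p(β | y) = −Σ(yᵢ − βxᵢ)²/(2·2) − β²/(2·2) + const.
Setting the derivative to zero: Σxᵢ(yᵢ − βxᵢ)/2 − β/2 = 0, so β = Σxᵢyᵢ / (Σxᵢ² + σ²/τ²).
Σxᵢyᵢ = 4·18 + 4·17 + 2·7 + 3·11 = 187; Σxᵢ² = 45; σ²/τ² = 1.
β̂_MAP = 187 / (45 + 1) = 187/46 ≈ 4.065.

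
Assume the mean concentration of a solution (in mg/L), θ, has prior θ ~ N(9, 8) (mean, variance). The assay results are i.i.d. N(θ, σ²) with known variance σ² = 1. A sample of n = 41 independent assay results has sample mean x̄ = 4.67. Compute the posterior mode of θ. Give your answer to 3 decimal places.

θ̂_MAP = 4.683

n = 41, x̄ = 4.67.
For a Normal prior and Normal likelihood with known variance, the posterior is Normal; its mode equals its mean, the precision-weighted average.
Prior precision 1/σ₀² = 1/8 = 0.125; data precision n/σ² = 41/1 = 41.
θ̂ = (0.125·9 + 41·4.67) / (0.125 + 41) = 192.595/41.125 = 38519/8225 ≈ 4.683.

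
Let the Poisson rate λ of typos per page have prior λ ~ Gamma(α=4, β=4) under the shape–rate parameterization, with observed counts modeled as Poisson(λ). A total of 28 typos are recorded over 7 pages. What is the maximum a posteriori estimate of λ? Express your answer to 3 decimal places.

λ̂_MAP = 2.818

Σxᵢ = 28, n = 7.
Posterior ∝ λ^3e^(−4λ) · λ^28e^(−7λ) = λ^31e^(−11λ), i.e. Gamma(shape=32, rate=11).
The mode of a Gamma(a, b) with a ≥ 1 (shape–rate) is (a−1)/b = 31/11 ≈ 2.818.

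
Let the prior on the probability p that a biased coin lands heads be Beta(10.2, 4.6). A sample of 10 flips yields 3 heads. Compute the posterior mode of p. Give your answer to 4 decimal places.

p̂_MAP = 0.5351

Prior: Beta(10.2, 4.6).
Data: 3 successes in 10 trials. The binomial likelihood contributes p^3(1−p)^7, so the posterior is Beta(10.2+3, 4.6+7) = Beta(13.2, 11.6).
For Beta(a, b) with a, b > 1 the mode is (a−1)/(a+b−2) = 12.2/22.8 ≈ 0.5351.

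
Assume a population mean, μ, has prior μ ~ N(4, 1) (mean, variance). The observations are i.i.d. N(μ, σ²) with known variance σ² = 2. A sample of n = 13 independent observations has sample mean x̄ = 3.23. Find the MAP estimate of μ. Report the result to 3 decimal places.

μ̂_MAP = 3.333

n = 13, x̄ = 3.23.
For a Normal prior and Normal likelihood with known variance, the posterior is Normal; its mode equals its mean, the precision-weighted average.
Prior precision 1/σ₀² = 1/1 = 1; data precision n/σ² = 13/2 = 6.5.
μ̂ = (1·4 + 6.5·3.23) / (1 + 6.5) = 24.995/7.5 = 4999/1500 ≈ 3.333.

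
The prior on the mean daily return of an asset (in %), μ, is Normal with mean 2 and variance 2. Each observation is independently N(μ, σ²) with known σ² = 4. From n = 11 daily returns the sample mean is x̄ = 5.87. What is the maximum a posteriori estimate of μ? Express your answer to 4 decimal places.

n = 11, x̄ = 5.87.
For a Normal prior and Normal likelihood with known variance, the posterior is Normal; its mode equals its mean, the precision-weighted average.
Prior precision 1/σ₀² = 1/2 = 0.5; data precision n/σ² = 11/4 = 2.75.
μ̂ = (0.5·2 + 2.75·5.87) / (0.5 + 2.75) = 17.1425/3.25 = 6857/1300 ≈ 5.2746.

μ̂_MAP = 5.2746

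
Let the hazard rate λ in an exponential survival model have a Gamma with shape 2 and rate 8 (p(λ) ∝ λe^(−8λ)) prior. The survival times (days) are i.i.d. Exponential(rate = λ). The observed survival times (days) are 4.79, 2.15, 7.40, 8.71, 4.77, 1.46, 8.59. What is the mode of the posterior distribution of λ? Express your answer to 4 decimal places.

λ̂_MAP = 0.1744

The Exponential(rate=λ) likelihood is ∝ λ^n e^(−λΣtᵢ). Here n = 7 and Σtᵢ = 4.79 + 2.15 + 7.40 + 8.71 + 4.77 + 1.46 + 8.59 = 37.87.
Posterior ∝ λe^(−8λ) · λ^7e^(−37.87λ) = λ^8e^(−45.87λ), i.e. Gamma(9, 45.87).
Mode = (a−1)/b = 8/45.87 ≈ 0.1744.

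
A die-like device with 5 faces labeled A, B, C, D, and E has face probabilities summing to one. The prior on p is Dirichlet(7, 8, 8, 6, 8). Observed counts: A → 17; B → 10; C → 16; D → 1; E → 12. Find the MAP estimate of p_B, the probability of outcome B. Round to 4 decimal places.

MAP estimate of p_B = 0.1932

The posterior is Dirichlet(αᵢ + nᵢ) = Dirichlet(24, 18, 24, 7, 20).
For a Dirichlet(a₁,…,a_K) with all aᵢ > 1, the mode has j-th component (aⱼ − 1)/(Σaᵢ − K).
Here Σaᵢ = 93 and K = 5, so p_B = (18 − 1)/(93 − 5) = 17/88 ≈ 0.1932.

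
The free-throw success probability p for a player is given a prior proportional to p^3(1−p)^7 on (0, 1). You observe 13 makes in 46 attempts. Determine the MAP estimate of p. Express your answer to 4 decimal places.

The prior density ∝ p^3(1−p)^7 is the kernel of Beta(4, 8).
Data: 13 successes in 46 trials. The binomial likelihood contributes p^13(1−p)^33, so the posterior is Beta(4+13, 8+33) = Beta(17, 41).
For Beta(a, b) with a, b > 1 the mode is (a−1)/(a+b−2) = 16/56 ≈ 0.2857.

p̂_MAP = 0.2857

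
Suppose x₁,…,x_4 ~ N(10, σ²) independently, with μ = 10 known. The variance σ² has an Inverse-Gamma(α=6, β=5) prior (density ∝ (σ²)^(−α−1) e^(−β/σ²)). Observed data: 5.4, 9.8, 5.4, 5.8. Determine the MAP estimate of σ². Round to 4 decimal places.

Sum of squared deviations about the known mean: SS = (5.4−10)² + (9.8−10)² + (5.4−10)² + (5.8−10)² = 60.
The Normal likelihood contributes (σ²)^(−n/2) exp(−SS/(2σ²)), so the posterior is Inverse-Gamma(α + n/2, β + SS/2) = Inverse-Gamma(8, 35).
The mode of Inverse-Gamma(a, b) is b/(a+1) = 35/9 ≈ 3.8889.

σ̂²_MAP = 3.8889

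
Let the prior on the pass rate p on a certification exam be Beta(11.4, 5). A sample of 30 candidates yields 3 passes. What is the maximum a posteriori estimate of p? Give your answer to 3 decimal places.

p̂_MAP = 0.302

Prior: Beta(11.4, 5).
Data: 3 successes in 30 trials. The binomial likelihood contributes p^3(1−p)^27, so the posterior is Beta(11.4+3, 5+27) = Beta(14.4, 32).
For Beta(a, b) with a, b > 1 the mode is (a−1)/(a+b−2) = 13.4/44.4 ≈ 0.302.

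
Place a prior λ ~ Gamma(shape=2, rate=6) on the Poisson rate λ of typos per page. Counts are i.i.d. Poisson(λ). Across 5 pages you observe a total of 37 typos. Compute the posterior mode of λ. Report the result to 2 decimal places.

λ̂_MAP = 3.45

Σxᵢ = 37, n = 5.
Posterior ∝ λe^(−6λ) · λ^37e^(−5λ) = λ^38e^(−11λ), i.e. Gamma(shape=39, rate=11).
The mode of a Gamma(a, b) with a ≥ 1 (shape–rate) is (a−1)/b = 38/11 ≈ 3.45.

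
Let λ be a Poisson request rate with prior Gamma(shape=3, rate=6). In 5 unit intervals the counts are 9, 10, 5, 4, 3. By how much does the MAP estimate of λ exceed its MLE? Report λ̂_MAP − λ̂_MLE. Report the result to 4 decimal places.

Σxᵢ = 31. Posterior is Gamma(34, 11); MAP = (34−1)/11 = 33/11 ≈ 3.00000.
MLE = x̄ = 31/5 ≈ 6.20000.
Difference = 33/11 − 31/5 = -16/5 ≈ -3.2000.

MAP − MLE = -3.2000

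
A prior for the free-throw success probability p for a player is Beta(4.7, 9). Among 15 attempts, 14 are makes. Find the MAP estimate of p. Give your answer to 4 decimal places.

Prior: Beta(4.7, 9).
Data: 14 successes in 15 trials. The binomial likelihood contributes p^14(1−p)^1, so the posterior is Beta(4.7+14, 9+1) = Beta(18.7, 10).
For Beta(a, b) with a, b > 1 the mode is (a−1)/(a+b−2) = 17.7/26.7 ≈ 0.6629.

p̂_MAP = 0.6629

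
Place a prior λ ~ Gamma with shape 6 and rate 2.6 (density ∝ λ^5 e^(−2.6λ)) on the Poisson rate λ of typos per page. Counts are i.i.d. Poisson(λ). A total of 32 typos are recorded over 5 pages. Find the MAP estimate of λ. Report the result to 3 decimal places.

λ̂_MAP = 4.868

Σxᵢ = 32, n = 5.
Posterior ∝ λ^5e^(−2.6λ) · λ^32e^(−5λ) = λ^37e^(−7.6λ), i.e. Gamma(shape=38, rate=7.6).
The mode of a Gamma(a, b) with a ≥ 1 (shape–rate) is (a−1)/b = 37/7.6 ≈ 4.868.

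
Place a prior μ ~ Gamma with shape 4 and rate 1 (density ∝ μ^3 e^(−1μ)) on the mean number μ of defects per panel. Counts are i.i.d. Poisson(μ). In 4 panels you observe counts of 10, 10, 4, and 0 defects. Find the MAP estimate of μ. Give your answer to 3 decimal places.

μ̂_MAP = 5.400

Σxᵢ = 10+10+4+0 = 24, with n = 4.
Posterior ∝ μ^3e^(−1μ) · μ^24e^(−4μ) = μ^27e^(−5μ), i.e. Gamma(shape=28, rate=5).
The mode of a Gamma(a, b) with a ≥ 1 (shape–rate) is (a−1)/b = 27/5 ≈ 5.400.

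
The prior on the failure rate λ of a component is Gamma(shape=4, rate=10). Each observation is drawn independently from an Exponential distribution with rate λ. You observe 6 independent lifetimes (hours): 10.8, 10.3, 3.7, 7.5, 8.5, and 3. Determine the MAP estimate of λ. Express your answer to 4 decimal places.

The Exponential(rate=λ) likelihood is ∝ λ^n e^(−λΣtᵢ). Here n = 6 and Σtᵢ = 10.8 + 10.3 + 3.7 + 7.5 + 8.5 + 3 = 43.8.
Posterior ∝ λ^3e^(−10λ) · λ^6e^(−43.8λ) = λ^9e^(−53.8λ), i.e. Gamma(10, 53.8).
Mode = (a−1)/b = 9/53.8 ≈ 0.1673.

λ̂_MAP = 0.1673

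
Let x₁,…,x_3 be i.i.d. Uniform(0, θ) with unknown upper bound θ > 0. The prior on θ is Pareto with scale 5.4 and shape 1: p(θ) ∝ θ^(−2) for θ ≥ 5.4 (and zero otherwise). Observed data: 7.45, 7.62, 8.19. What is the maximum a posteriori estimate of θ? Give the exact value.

The Uniform(0, θ) likelihood is θ^(−n) for θ ≥ max(xᵢ), zero otherwise. Here max(xᵢ) = 8.19.
Posterior ∝ θ^(−2) · θ^(−3) = θ^(−5) on θ ≥ max(5.4, 8.19) = 8.19.
This density is strictly decreasing in θ, so the posterior mode lies at the lower boundary of the support.

θ̂_MAP = 8.19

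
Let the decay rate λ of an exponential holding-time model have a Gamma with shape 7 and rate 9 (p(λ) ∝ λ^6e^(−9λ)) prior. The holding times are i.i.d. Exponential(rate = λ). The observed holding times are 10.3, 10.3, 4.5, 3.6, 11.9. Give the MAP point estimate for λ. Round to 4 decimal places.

λ̂_MAP = 0.2218

The Exponential(rate=λ) likelihood is ∝ λ^n e^(−λΣtᵢ). Here n = 5 and Σtᵢ = 10.3 + 10.3 + 4.5 + 3.6 + 11.9 = 40.6.
Posterior ∝ λ^6e^(−9λ) · λ^5e^(−40.6λ) = λ^11e^(−49.6λ), i.e. Gamma(12, 49.6).
Mode = (a−1)/b = 11/49.6 ≈ 0.2218.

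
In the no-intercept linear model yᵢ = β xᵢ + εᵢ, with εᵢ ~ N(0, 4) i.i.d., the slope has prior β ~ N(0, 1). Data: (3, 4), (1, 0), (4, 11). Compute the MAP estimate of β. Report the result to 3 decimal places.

log p(β | y) = −Σ(yᵢ − βxᵢ)²/(2·4) − β²/(2·1) + const.
Setting the derivative to zero: Σxᵢ(yᵢ − βxᵢ)/4 − β/1 = 0, so β = Σxᵢyᵢ / (Σxᵢ² + σ²/τ²).
Σxᵢyᵢ = 3·4 + 1·0 + 4·11 = 56; Σxᵢ² = 26; σ²/τ² = 4.
β̂_MAP = 56 / (26 + 4) = 56/30 ≈ 1.867.

β̂_MAP = 1.867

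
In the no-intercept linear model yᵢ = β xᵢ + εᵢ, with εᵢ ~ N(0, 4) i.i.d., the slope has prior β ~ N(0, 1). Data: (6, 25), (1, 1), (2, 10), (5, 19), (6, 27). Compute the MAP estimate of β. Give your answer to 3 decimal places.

log p(β | y) = −Σ(yᵢ − βxᵢ)²/(2·4) − β²/(2·1) + const.
Setting the derivative to zero: Σxᵢ(yᵢ − βxᵢ)/4 − β/1 = 0, so β = Σxᵢyᵢ / (Σxᵢ² + σ²/τ²).
Σxᵢyᵢ = 6·25 + 1·1 + 2·10 + 5·19 + 6·27 = 428; Σxᵢ² = 102; σ²/τ² = 4.
β̂_MAP = 428 / (102 + 4) = 428/106 ≈ 4.038.

β̂_MAP = 4.038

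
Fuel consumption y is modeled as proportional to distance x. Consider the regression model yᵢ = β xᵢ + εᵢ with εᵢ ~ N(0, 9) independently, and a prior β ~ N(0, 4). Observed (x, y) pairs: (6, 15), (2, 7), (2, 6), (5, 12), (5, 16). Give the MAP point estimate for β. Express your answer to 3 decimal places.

β̂_MAP = 2.660

log p(β | y) = −Σ(yᵢ − βxᵢ)²/(2·9) − β²/(2·4) + const.
Setting the derivative to zero: Σxᵢ(yᵢ − βxᵢ)/9 − β/4 = 0, so β = Σxᵢyᵢ / (Σxᵢ² + σ²/τ²).
Σxᵢyᵢ = 6·15 + 2·7 + 2·6 + 5·12 + 5·16 = 256; Σxᵢ² = 94; σ²/τ² = 2.25.
β̂_MAP = 256 / (94 + 2.25) = 256/96.25 ≈ 2.660.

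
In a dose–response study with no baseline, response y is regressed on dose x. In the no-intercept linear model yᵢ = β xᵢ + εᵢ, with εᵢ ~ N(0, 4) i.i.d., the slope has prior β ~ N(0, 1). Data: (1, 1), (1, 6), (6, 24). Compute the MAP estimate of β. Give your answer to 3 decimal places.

log p(β | y) = −Σ(yᵢ − βxᵢ)²/(2·4) − β²/(2·1) + const.
Setting the derivative to zero: Σxᵢ(yᵢ − βxᵢ)/4 − β/1 = 0, so β = Σxᵢyᵢ / (Σxᵢ² + σ²/τ²).
Σxᵢyᵢ = 1·1 + 1·6 + 6·24 = 151; Σxᵢ² = 38; σ²/τ² = 4.
β̂_MAP = 151 / (38 + 4) = 151/42 ≈ 3.595.

β̂_MAP = 3.595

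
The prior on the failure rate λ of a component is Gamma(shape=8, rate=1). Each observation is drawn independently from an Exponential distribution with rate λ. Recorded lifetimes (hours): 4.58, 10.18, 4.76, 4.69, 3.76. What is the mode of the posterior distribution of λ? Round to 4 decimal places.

λ̂_MAP = 0.4142

The Exponential(rate=λ) likelihood is ∝ λ^n e^(−λΣtᵢ). Here n = 5 and Σtᵢ = 4.58 + 10.18 + 4.76 + 4.69 + 3.76 = 27.97.
Posterior ∝ λ^7e^(−1λ) · λ^5e^(−27.97λ) = λ^12e^(−28.97λ), i.e. Gamma(13, 28.97).
Mode = (a−1)/b = 12/28.97 ≈ 0.4142.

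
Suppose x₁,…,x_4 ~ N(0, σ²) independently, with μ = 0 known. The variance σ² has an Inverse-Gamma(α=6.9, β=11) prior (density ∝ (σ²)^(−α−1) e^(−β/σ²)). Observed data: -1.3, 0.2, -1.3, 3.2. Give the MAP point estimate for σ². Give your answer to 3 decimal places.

σ̂²_MAP = 1.801

Sum of squared deviations about the known mean: SS = (-1.3−0)² + (0.2−0)² + (-1.3−0)² + (3.2−0)² = 13.66.
The Normal likelihood contributes (σ²)^(−n/2) exp(−SS/(2σ²)), so the posterior is Inverse-Gamma(α + n/2, β + SS/2) = Inverse-Gamma(8.9, 17.83).
The mode of Inverse-Gamma(a, b) is b/(a+1) = 17.83/9.9 ≈ 1.801.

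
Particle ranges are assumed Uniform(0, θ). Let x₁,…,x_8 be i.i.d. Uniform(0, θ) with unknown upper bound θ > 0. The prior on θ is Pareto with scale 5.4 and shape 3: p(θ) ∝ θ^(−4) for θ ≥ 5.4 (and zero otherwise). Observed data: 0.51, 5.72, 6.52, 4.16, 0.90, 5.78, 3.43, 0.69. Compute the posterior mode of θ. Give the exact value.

The Uniform(0, θ) likelihood is θ^(−n) for θ ≥ max(xᵢ), zero otherwise. Here max(xᵢ) = 6.52.
Posterior ∝ θ^(−4) · θ^(−8) = θ^(−12) on θ ≥ max(5.4, 6.52) = 6.52.
This density is strictly decreasing in θ, so the posterior mode lies at the lower boundary of the support.

θ̂_MAP = 6.52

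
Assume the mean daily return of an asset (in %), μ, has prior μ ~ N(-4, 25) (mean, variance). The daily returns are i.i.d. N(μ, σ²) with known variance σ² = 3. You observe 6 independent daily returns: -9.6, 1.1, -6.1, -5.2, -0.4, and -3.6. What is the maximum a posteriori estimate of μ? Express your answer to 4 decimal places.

μ̂_MAP = -3.9673

n = 6; x̄ = ((-9.6) + 1.1 + (-6.1) + (-5.2) + (-0.4) + (-3.6))/6 = -23.8/6 = -119/30 ≈ -3.9667.
For a Normal prior and Normal likelihood with known variance, the posterior is Normal; its mode equals its mean, the precision-weighted average.
Prior precision 1/σ₀² = 1/25 = 0.04; data precision n/σ² = 6/3 = 2.
μ̂ = (0.04·(-4) + 2·(-119/30)) / (0.04 + 2) = (-607/75)/2.04 = -607/153 ≈ -3.9673.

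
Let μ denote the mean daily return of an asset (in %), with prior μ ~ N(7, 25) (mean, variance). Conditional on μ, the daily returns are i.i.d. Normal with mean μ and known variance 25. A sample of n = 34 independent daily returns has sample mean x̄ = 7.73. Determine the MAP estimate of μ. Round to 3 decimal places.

μ̂_MAP = 7.709

n = 34, x̄ = 7.73.
For a Normal prior and Normal likelihood with known variance, the posterior is Normal; its mode equals its mean, the precision-weighted average.
Prior precision 1/σ₀² = 1/25 = 0.04; data precision n/σ² = 34/25 = 1.36.
μ̂ = (0.04·7 + 1.36·7.73) / (0.04 + 1.36) = 10.7928/1.4 = 13491/1750 ≈ 7.709.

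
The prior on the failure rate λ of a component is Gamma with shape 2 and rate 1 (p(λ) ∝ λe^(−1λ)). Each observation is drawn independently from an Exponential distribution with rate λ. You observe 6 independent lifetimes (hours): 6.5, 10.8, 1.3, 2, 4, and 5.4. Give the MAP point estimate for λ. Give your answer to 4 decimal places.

The Exponential(rate=λ) likelihood is ∝ λ^n e^(−λΣtᵢ). Here n = 6 and Σtᵢ = 6.5 + 10.8 + 1.3 + 2 + 4 + 5.4 = 30.
Posterior ∝ λe^(−1λ) · λ^6e^(−30λ) = λ^7e^(−31λ), i.e. Gamma(8, 31).
Mode = (a−1)/b = 7/31 ≈ 0.2258.

λ̂_MAP = 0.2258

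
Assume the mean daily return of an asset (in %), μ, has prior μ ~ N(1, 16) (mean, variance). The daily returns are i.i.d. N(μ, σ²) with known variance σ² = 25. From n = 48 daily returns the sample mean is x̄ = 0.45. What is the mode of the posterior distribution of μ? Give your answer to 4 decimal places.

μ̂_MAP = 0.4673

n = 48, x̄ = 0.45.
For a Normal prior and Normal likelihood with known variance, the posterior is Normal; its mode equals its mean, the precision-weighted average.
Prior precision 1/σ₀² = 1/16 = 0.0625; data precision n/σ² = 48/25 = 1.92.
μ̂ = (0.0625·1 + 1.92·0.45) / (0.0625 + 1.92) = 0.9265/1.9825 = 1853/3965 ≈ 0.4673.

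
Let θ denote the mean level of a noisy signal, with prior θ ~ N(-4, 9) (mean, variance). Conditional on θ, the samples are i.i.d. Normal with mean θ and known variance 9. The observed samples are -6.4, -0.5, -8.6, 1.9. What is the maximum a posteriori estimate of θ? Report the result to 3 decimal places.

n = 4; x̄ = ((-6.4) + (-0.5) + (-8.6) + 1.9)/4 = -13.6/4 = -3.4.
For a Normal prior and Normal likelihood with known variance, the posterior is Normal; its mode equals its mean, the precision-weighted average.
Prior precision 1/σ₀² = 1/9; data precision n/σ² = 4/9.
θ̂ = ((1/9)·(-4) + (4/9)·(-3.4)) / (1/9 + 4/9) = (-88/45)/(5/9) = -3.520.

θ̂_MAP = -3.520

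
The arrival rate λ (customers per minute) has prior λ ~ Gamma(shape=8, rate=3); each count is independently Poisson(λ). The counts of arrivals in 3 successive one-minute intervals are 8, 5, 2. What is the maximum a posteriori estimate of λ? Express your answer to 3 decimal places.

Σxᵢ = 8+5+2 = 15, with n = 3.
Posterior ∝ λ^7e^(−3λ) · λ^15e^(−3λ) = λ^22e^(−6λ), i.e. Gamma(shape=23, rate=6).
The mode of a Gamma(a, b) with a ≥ 1 (shape–rate) is (a−1)/b = 22/6 ≈ 3.667.

λ̂_MAP = 3.667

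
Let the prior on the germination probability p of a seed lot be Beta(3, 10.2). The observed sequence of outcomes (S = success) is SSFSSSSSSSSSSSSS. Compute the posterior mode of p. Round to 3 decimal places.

Prior: Beta(3, 10.2).
Data: 15 successes in 16 trials (from the sequence). The binomial likelihood contributes p^15(1−p)^1, so the posterior is Beta(3+15, 10.2+1) = Beta(18, 11.2).
For Beta(a, b) with a, b > 1 the mode is (a−1)/(a+b−2) = 17/27.2 ≈ 0.625.

p̂_MAP = 0.625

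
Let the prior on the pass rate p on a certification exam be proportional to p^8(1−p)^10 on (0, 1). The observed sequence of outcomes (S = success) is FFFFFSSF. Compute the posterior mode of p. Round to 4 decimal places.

The prior density ∝ p^8(1−p)^10 is the kernel of Beta(9, 11).
Data: 2 successes in 8 trials (from the sequence). The binomial likelihood contributes p^2(1−p)^6, so the posterior is Beta(9+2, 11+6) = Beta(11, 17).
For Beta(a, b) with a, b > 1 the mode is (a−1)/(a+b−2) = 10/26 ≈ 0.3846.

p̂_MAP = 0.3846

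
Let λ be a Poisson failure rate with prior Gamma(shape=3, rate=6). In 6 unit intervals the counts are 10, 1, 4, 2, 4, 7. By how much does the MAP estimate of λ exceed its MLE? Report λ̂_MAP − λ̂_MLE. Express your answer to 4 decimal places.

Σxᵢ = 28. Posterior is Gamma(31, 12); MAP = (31−1)/12 = 30/12 ≈ 2.50000.
MLE = x̄ = 28/6 ≈ 4.66667.
Difference = 30/12 − 28/6 = -13/6 ≈ -2.1667.

MAP − MLE = -2.1667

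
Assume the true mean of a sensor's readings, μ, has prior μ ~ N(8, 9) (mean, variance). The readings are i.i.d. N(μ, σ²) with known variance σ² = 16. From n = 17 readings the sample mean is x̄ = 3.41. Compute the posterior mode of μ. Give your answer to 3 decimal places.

n = 17, x̄ = 3.41.
For a Normal prior and Normal likelihood with known variance, the posterior is Normal; its mode equals its mean, the precision-weighted average.
Prior precision 1/σ₀² = 1/9; data precision n/σ² = 17/16 = 1.0625.
μ̂ = ((1/9)·8 + 1.0625·3.41) / (1/9 + 1.0625) = (64973/14400)/(169/144) = 64973/16900 ≈ 3.845.

μ̂_MAP = 3.845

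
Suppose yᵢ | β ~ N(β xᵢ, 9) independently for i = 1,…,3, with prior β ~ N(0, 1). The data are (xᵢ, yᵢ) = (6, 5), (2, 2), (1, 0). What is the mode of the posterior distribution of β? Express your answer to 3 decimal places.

log p(β | y) = −Σ(yᵢ − βxᵢ)²/(2·9) − β²/(2·1) + const.
Setting the derivative to zero: Σxᵢ(yᵢ − βxᵢ)/9 − β/1 = 0, so β = Σxᵢyᵢ / (Σxᵢ² + σ²/τ²).
Σxᵢyᵢ = 6·5 + 2·2 + 1·0 = 34; Σxᵢ² = 41; σ²/τ² = 9.
β̂_MAP = 34 / (41 + 9) = 34/50 ≈ 0.680.

β̂_MAP = 0.680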